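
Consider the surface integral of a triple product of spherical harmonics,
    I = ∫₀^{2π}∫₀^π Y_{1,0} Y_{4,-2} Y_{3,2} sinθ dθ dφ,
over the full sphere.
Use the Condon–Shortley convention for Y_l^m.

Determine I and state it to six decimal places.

0.213244

m-sum 0 ✓  L=8 even ✓  3≤3≤5 ✓
Π(2lᵢ+1) = 3×9×7 = 189
triangle coeff Δ(1,4,3) = 1/252
Σ_t [1,1]: t=1:−1/36 = -1/36
(3j)²=4/63 [(1 4 3; 0 0 0)], sign=+1
Σ_t [1,1]: t=1:−1/120 = -1/120
(3j)²=1/21 [(1 4 3; 0 -2 2)], sign=+1
⇒ 4πI² = 4/7
I = (+1)√(4/7/(4π)) = 0.21324362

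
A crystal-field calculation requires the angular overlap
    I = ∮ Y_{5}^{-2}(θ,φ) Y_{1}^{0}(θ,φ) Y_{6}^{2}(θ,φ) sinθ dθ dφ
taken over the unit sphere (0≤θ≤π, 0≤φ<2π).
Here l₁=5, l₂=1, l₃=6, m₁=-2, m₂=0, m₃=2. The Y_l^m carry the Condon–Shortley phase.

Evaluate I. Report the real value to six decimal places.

m-sum 0 ✓  L=12 even ✓  4≤6≤6 ✓
Π(2lᵢ+1) = 11×3×13 = 429
triangle coeff Δ(5,1,6) = 1/858
Σ_t [0,0]: t=0:+1/14400 = 1/14400
(3j)²=6/143 [(5 1 6; 0 0 0)], sign=+1
Σ_t [0,0]: t=0:+1/30240 = 1/30240
(3j)²=16/429 [(5 1 6; -2 0 2)], sign=+1
⇒ 4πI² = 96/143
I = (+1)√(96/143/(4π)) = 0.23113338

0.231133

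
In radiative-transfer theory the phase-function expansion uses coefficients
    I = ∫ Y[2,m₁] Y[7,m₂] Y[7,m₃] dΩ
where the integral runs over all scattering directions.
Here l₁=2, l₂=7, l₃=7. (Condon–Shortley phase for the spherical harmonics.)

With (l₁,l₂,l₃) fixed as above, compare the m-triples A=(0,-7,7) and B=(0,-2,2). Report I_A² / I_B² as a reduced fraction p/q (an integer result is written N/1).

Shared (l₁,l₂,l₃)=(2,7,7): N and (l;000)² cancel in I_A²/I_B².
A: Δ = 2!·2!·12!/17! = 1/185640; Racah Σ t=0..0: t=0:+1/1916006400 = 1/1916006400; ⇒ 3j(2 7 7; 0 -7 7)² = 91/2040, sgn +1
B: Δ = 2!·2!·12!/17! = 1/185640; Racah Σ t=0..2: t=0:+1/2419200 t=1:−1/967680 t=2:+1/8709120 = -11/21772800; ⇒ 3j(2 7 7; 0 -2 2)² = 242/23205, sgn +1
I_A²/I_B² = (91/2040)/(242/23205) = 8281/1936

8281/1936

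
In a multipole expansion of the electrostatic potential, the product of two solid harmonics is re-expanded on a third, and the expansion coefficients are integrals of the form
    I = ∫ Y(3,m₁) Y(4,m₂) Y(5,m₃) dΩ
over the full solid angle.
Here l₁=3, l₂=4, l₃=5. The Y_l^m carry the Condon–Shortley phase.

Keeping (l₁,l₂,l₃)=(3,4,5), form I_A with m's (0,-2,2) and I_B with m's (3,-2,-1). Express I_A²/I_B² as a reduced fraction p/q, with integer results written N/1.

Same 3,4,5: normalisation and zero-m 3j drop out of the ratio.
A: Δ: 2! 4! 6! / 13! → 1/180180; sum: t=0:+1/576 t=1:−1/480 t=2:+1/8640 = -1/4320; 3j²(3 4 5; 0 -2 2) = Δ·Π!·Σ² = 1/2145  (sign +1)
B: Δ: 2! 4! 6! / 13! → 1/180180; sum: t=0:+1/2304 = 1/2304; 3j²(3 4 5; 3 -2 -1) = Δ·Π!·Σ² = 75/4004  (sign +1)
I_A²/I_B² = (1/2145)/(75/4004) = 28/1125

28/1125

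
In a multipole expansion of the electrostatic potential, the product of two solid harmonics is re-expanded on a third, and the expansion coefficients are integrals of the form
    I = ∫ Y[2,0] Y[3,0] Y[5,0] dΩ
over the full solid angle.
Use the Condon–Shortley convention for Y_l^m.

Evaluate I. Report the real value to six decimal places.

0.239615

m-sum 0 ✓  L=10 even ✓  1≤5≤5 ✓
Π(2lᵢ+1) = 5×7×11 = 385
triangle coeff Δ(2,3,5) = 1/2310
Σ_t [0,0]: t=0:+1/144 = 1/144
(3j)²=10/231 [(2 3 5; 0 0 0)], sign=-1
(m-triple is (0,0,0) — same symbol as above.)
⇒ 4πI² = 500/693
I = (+1)√(500/693/(4π)) = 0.23961470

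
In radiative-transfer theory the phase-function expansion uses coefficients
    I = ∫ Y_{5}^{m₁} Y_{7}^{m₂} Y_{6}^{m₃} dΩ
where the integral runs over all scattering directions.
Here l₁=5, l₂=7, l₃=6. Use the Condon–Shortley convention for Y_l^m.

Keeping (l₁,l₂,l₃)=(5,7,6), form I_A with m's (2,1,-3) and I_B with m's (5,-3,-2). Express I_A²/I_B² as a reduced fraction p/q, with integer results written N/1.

Same 5,7,6: normalisation and zero-m 3j drop out of the ratio.
A: Δ: 6! 4! 8! / 19! → 1/174594420; sum: t=0:+1/174182400 t=1:−1/2419200 t=2:+1/414720 t=3:−1/622080 = 23/58060800; 3j²(5 7 6; 2 1 -3) = Δ·Π!·Σ² = 1587/923780  (sign -1)
B: Δ: 6! 4! 8! / 19! → 1/174594420; sum: t=0:+1/9953280 = 1/9953280; 3j²(5 7 6; 5 -3 -2) = Δ·Π!·Σ² = 2450/138567  (sign +1)
I_A²/I_B² = (1587/923780)/(2450/138567) = 4761/49000

4761/49000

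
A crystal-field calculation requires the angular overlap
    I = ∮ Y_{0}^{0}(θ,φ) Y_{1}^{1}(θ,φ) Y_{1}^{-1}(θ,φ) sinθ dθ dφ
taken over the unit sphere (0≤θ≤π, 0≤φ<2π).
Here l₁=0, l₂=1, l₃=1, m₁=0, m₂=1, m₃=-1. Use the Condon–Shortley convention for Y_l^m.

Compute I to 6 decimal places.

-0.282095

m-sum 0 ✓  L=2 even ✓  1≤1≤1 ✓
Π(2lᵢ+1) = 1×3×3 = 9
triangle coeff Δ(0,1,1) = 1/3
Σ_t [0,0]: t=0:+1/1 = 1/1
(3j)²=1/3 [(0 1 1; 0 0 0)], sign=-1
Σ_t [0,0]: t=0:+1/2 = 1/2
(3j)²=1/3 [(0 1 1; 0 1 -1)], sign=+1
⇒ 4πI² = 1/1
I = (-1)√(1/1/(4π)) = -0.28209479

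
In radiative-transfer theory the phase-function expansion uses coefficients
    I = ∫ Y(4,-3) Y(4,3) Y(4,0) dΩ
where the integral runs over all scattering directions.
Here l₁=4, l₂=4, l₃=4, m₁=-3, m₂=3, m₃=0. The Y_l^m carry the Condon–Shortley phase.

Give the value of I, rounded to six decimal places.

0.159788

Rules hold: Σm=0, L=12 even, 0≤4≤8.
N = 9·9·9 = 729
Δ = 4!·4!·4!/13! = 1/450450
Racah Σ t=0..4: t=0:+1/13824 t=1:−1/216 t=2:+1/64 t=3:−1/216 t=4:+1/13824 = 5/768
⇒ 3j(4 4 4; 0 0 0)² = 18/1001, sgn +1
Racah Σ t=3..4: t=3:−1/3456 t=4:+1/864 = 1/1152
⇒ 3j(4 4 4; -3 3 0)² = 7/286, sgn +1
4πI² = N·(3j₀)²·(3jₘ)² = 6561/20449
I = +1·√(0.320847/4π) = 0.15978796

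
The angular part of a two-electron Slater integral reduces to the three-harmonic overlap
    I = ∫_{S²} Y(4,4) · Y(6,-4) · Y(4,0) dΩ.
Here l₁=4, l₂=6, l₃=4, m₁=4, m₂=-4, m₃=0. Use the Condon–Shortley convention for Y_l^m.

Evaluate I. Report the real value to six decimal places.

-0.190852

Rules hold: Σm=0, L=14 even, 2≤4≤10.
N = 9·13·9 = 1053
Δ = 6!·2!·6!/15! = 1/1261260
Racah Σ t=2..4: t=2:+1/4608 t=3:−1/1296 t=4:+1/4608 = -7/20736
⇒ 3j(4 6 4; 0 0 0)² = 20/1287, sgn -1
Racah Σ t=0..0: t=0:+1/69120 = 1/69120
⇒ 3j(4 6 4; 4 -4 0)² = 4/143, sgn +1
4πI² = N·(3j₀)²·(3jₘ)² = 720/1573
I = -1·√(0.457724/4π) = -0.19085211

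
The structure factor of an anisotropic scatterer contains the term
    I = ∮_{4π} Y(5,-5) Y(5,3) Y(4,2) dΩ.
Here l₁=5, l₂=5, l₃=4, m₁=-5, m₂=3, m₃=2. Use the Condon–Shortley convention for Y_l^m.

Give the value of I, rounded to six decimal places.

-0.184127

Rules hold: Σm=0, L=14 even, 0≤4≤10.
N = 11·11·9 = 1089
Δ = 6!·4!·4!/15! = 1/3153150
Racah Σ t=1..5: t=1:−1/69120 t=2:+1/1728 t=3:−1/576 t=4:+1/1728 t=5:−1/69120 = -7/11520
⇒ 3j(5 5 4; 0 0 0)² = 2/143, sgn -1
Racah Σ t=6..6: t=6:+1/69120 = 1/69120
⇒ 3j(5 5 4; -5 3 2)² = 4/143, sgn +1
4πI² = N·(3j₀)²·(3jₘ)² = 72/169
I = -1·√(0.426036/4π) = -0.18412721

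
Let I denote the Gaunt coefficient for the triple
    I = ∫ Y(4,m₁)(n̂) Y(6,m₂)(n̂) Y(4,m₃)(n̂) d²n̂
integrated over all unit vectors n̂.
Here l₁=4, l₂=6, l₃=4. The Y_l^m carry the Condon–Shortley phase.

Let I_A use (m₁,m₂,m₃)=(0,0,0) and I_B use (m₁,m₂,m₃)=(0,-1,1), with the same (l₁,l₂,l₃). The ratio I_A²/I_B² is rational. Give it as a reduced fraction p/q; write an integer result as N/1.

Same 4,6,4: normalisation and zero-m 3j drop out of the ratio.
A: Δ: 6! 2! 6! / 15! → 1/1261260; sum: t=2:+1/4608 t=3:−1/1296 t=4:+1/4608 = -7/20736; 3j²(4 6 4; 0 0 0) = Δ·Π!·Σ² = 20/1287  (sign -1)
B: Δ: 6! 2! 6! / 15! → 1/1261260; sum: t=2:+1/3456 t=3:−1/1728 t=4:+1/11520 = -7/34560; 3j²(4 6 4; 0 -1 1) = Δ·Π!·Σ² = 7/858  (sign +1)
I_A²/I_B² = (20/1287)/(7/858) = 40/21

40/21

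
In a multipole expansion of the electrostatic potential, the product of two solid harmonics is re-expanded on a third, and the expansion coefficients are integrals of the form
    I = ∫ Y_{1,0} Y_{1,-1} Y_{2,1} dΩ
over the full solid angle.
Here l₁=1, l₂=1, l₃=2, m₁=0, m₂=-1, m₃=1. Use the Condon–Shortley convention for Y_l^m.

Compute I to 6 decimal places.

m-sum 0 ✓  L=4 even ✓  0≤2≤2 ✓
Π(2lᵢ+1) = 3×3×5 = 45
triangle coeff Δ(1,1,2) = 1/30
Σ_t [0,0]: t=0:+1/1 = 1/1
(3j)²=2/15 [(1 1 2; 0 0 0)], sign=+1
Σ_t [0,0]: t=0:+1/2 = 1/2
(3j)²=1/10 [(1 1 2; 0 -1 1)], sign=-1
⇒ 4πI² = 3/5
I = (-1)√(3/5/(4π)) = -0.21850969

-0.218510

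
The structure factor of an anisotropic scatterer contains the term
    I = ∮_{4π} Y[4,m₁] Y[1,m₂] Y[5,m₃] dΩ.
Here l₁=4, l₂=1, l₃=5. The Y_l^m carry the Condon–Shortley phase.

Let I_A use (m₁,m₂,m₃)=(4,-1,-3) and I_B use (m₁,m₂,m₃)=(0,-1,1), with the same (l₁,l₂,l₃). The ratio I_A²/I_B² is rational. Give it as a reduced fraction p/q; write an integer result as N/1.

1/15

Shared (l₁,l₂,l₃)=(4,1,5): N and (l;000)² cancel in I_A²/I_B².
A: Δ = 0!·8!·2!/11! = 1/495; Racah Σ t=0..0: t=0:+1/80640 = 1/80640; ⇒ 3j(4 1 5; 4 -1 -3)² = 1/495, sgn +1
B: Δ = 0!·8!·2!/11! = 1/495; Racah Σ t=0..0: t=0:+1/1152 = 1/1152; ⇒ 3j(4 1 5; 0 -1 1)² = 1/33, sgn +1
I_A²/I_B² = (1/495)/(1/33) = 1/15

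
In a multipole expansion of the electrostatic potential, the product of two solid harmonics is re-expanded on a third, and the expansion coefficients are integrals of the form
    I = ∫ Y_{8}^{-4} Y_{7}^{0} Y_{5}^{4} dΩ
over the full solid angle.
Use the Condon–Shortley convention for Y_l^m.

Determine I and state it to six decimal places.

-0.028786

Checks pass: Σm=0; 20 even; l₃=5∈[1,15].
(2·8+1)(2·7+1)(2·5+1) = 2805
Δ: 10! 6! 4! / 21! → 1/814773960
sum: t=3:−1/87091200 t=4:+1/4976640 t=5:−1/2073600 t=6:+1/4976640 t=7:−1/87091200 = -1/9676800
3j²(8 7 5; 0 0 0) = Δ·Π!·Σ² = 360/46189  (sign +1)
sum: t=6:+1/74649600 t=7:−1/87091200 = 1/522547200
3j²(8 7 5; -4 0 4) = Δ·Π!·Σ² = 2/4199  (sign -1)
combine: 4πI² = 2805·360/46189·2/4199 = 10800/1037153
take √, sign -1: I = -0.02878628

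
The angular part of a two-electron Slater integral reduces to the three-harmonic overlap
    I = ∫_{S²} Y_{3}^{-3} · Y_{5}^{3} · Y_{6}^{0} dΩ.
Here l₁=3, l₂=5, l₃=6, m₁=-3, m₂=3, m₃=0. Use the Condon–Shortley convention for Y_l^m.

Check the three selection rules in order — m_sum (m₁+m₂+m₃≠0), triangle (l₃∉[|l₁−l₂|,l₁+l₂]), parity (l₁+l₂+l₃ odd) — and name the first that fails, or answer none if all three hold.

Σmᵢ = 0  ✓
l₃∈[|l₁−l₂|,l₁+l₂]=[2,8], have l₃=6  ✓
Σlᵢ = 14 ⇒ even  ✓

none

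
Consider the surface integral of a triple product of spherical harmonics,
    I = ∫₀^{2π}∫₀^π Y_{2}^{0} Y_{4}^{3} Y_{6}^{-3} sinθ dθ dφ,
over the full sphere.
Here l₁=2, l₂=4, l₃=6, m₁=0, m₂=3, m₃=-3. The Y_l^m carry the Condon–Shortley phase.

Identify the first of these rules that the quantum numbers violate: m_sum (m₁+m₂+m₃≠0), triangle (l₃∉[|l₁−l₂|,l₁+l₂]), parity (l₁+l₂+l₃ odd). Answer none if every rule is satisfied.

Σmᵢ = 0  ✓
l₃∈[|l₁−l₂|,l₁+l₂]=[2,6], have l₃=6  ✓
Σlᵢ = 12 ⇒ even  ✓

none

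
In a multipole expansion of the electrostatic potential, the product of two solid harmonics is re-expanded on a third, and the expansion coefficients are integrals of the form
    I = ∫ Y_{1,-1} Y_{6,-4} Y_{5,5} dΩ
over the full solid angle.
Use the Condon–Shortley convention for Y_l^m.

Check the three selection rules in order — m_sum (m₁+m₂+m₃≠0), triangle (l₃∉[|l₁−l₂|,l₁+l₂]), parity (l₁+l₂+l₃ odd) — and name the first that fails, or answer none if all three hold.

m₁+m₂+m₃ = -1 − 4 + 5 = 0  ✓
triangle: |1−6|=5 ≤ l₃=5 ≤ 1+6=7  ✓
parity: l₁+l₂+l₃ = 12 is even  ✓

none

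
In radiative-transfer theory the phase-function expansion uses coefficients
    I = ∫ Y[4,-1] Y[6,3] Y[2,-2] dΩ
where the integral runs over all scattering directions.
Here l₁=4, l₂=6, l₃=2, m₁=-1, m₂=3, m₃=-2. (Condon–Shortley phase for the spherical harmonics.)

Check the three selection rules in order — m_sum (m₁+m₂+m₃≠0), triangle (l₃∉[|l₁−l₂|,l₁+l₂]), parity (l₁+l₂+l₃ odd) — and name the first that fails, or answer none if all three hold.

Σmᵢ = 0  ✓
l₃∈[|l₁−l₂|,l₁+l₂]=[2,10], have l₃=2  ✓
Σlᵢ = 12 ⇒ even  ✓

none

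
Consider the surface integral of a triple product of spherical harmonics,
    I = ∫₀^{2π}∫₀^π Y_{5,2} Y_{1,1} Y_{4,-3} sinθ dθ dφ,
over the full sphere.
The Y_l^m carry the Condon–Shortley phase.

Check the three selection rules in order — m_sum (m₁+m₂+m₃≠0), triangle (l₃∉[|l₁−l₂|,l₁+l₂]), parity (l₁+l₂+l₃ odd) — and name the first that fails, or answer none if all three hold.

azimuthal sum: 2 + 1 − 3 = 0  ✓
4 ≤ 4 ≤ 6 (triangle on l)  ✓
L = 5 + 1 + 4 = 10 (even)  ✓

none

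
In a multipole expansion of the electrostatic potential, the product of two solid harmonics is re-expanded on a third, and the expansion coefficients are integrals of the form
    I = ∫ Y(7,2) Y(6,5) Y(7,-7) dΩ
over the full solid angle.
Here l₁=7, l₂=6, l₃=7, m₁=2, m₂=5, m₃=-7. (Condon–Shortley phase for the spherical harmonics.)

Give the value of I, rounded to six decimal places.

-0.092634

Checks pass: Σm=0; 20 even; l₃=7∈[1,13].
(2·7+1)(2·6+1)(2·7+1) = 2925
Δ: 6! 8! 6! / 21! → 1/2444321880
sum: t=0:+1/2612736000 t=1:−1/20736000 t=2:+1/1658880 t=3:−1/746496 t=4:+1/1658880 t=5:−1/20736000 t=6:+1/2612736000 = -1/4354560
3j²(7 6 7; 0 0 0) = Δ·Π!·Σ² = 1000/138567  (sign +1)
sum: t=5:−1/3483648000 = -1/3483648000
3j²(7 6 7; 2 5 -7) = Δ·Π!·Σ² = 33/6460  (sign -1)
combine: 4πI² = 2925·1000/138567·33/6460 = 11250/104329
take √, sign -1: I = -0.09263366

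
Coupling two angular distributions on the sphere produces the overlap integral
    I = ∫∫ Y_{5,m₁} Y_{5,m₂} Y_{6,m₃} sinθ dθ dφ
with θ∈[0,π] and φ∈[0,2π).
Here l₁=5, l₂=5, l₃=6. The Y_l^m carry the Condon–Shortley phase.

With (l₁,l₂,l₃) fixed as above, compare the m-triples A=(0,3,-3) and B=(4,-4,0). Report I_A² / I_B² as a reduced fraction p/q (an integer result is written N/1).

625/768

l's match ⇒ only the (l;m) 3-j factors differ between A and B.
A: triangle coeff Δ(5,5,6) = 1/28588560; Σ_t [2,4]: t=2:+1/103680 t=3:−1/34560 t=4:+1/138240 = -1/82944; (3j)²=125/9724 [(5 5 6; 0 3 -3)], sign=+1
B: triangle coeff Δ(5,5,6) = 1/28588560; Σ_t [0,1]: t=0:+1/345600 t=1:−1/3110400 = 1/388800; (3j)²=192/12155 [(5 5 6; 4 -4 0)], sign=+1
I_A²/I_B² = (125/9724)/(192/12155) = 625/768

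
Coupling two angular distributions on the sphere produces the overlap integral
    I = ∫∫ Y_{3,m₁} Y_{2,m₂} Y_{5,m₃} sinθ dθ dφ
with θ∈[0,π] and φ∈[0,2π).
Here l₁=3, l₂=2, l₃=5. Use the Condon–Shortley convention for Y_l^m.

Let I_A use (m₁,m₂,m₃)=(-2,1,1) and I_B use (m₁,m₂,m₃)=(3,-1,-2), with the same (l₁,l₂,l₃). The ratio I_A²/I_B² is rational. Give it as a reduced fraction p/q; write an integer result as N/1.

Shared (l₁,l₂,l₃)=(3,2,5): N and (l;000)² cancel in I_A²/I_B².
A: Δ = 0!·6!·4!/11! = 1/2310; Racah Σ t=0..0: t=0:+1/720 = 1/720; ⇒ 3j(3 2 5; -2 1 1)² = 4/385, sgn +1
B: Δ = 0!·6!·4!/11! = 1/2310; Racah Σ t=0..0: t=0:+1/4320 = 1/4320; ⇒ 3j(3 2 5; 3 -1 -2)² = 1/330, sgn -1
I_A²/I_B² = (4/385)/(1/330) = 24/7

24/7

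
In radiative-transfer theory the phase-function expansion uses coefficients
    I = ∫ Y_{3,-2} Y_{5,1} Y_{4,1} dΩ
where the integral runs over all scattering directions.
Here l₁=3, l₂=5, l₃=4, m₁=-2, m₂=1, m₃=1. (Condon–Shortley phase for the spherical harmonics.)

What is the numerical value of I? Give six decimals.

0.138239

Rules hold: Σm=0, L=12 even, 2≤4≤8.
N = 7·11·9 = 693
Δ = 4!·2!·6!/13! = 1/180180
Racah Σ t=1..3: t=1:−1/576 t=2:+1/144 t=3:−1/576 = 1/288
⇒ 3j(3 5 4; 0 0 0)² = 20/1001, sgn +1
Racah Σ t=3..4: t=3:−1/432 t=4:+1/1152 = -5/3456
⇒ 3j(3 5 4; -2 1 1)² = 625/36036, sgn +1
4πI² = N·(3j₀)²·(3jₘ)² = 3125/13013
I = +1·√(0.240144/4π) = 0.13823925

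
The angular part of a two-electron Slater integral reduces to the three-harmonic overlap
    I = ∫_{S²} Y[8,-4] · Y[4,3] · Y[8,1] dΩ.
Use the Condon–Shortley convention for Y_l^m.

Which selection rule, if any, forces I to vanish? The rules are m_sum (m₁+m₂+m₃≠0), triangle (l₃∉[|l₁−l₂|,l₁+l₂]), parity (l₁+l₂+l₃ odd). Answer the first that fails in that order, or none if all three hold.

azimuthal sum: -4 + 3 + 1 = 0  ✓
4 ≤ 8 ≤ 12 (triangle on l)  ✓
L = 8 + 4 + 8 = 20 (even)  ✓

none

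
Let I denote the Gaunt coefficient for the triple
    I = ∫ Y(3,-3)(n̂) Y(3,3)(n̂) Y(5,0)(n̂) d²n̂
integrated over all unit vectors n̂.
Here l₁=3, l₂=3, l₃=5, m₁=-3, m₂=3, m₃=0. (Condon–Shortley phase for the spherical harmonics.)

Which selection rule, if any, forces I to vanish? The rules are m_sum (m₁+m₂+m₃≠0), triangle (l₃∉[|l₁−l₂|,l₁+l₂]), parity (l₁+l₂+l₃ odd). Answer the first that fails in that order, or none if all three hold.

Σmᵢ = 0  ✓
l₃∈[|l₁−l₂|,l₁+l₂]=[0,6], have l₃=5  ✓
Σlᵢ = 11 ⇒ odd  ✗

parity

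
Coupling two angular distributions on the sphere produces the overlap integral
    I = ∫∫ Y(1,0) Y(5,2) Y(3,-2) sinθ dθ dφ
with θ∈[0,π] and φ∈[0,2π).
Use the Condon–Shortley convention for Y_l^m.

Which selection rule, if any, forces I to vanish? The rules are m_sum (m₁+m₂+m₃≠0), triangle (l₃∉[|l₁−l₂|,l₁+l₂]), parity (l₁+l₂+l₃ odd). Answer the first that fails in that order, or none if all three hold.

azimuthal sum: 0 + 2 − 2 = 0  ✓
4 ≤ 3 ≤ 6 (triangle on l)  ✗
L = 1 + 5 + 3 = 9 (odd)

triangle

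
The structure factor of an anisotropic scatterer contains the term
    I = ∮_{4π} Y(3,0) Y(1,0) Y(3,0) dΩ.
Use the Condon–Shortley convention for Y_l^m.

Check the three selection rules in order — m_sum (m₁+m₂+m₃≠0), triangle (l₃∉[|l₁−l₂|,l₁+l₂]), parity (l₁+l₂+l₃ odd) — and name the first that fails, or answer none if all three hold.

Σmᵢ = 0  ✓
l₃∈[|l₁−l₂|,l₁+l₂]=[2,4], have l₃=3  ✓
Σlᵢ = 7 ⇒ odd  ✗

parity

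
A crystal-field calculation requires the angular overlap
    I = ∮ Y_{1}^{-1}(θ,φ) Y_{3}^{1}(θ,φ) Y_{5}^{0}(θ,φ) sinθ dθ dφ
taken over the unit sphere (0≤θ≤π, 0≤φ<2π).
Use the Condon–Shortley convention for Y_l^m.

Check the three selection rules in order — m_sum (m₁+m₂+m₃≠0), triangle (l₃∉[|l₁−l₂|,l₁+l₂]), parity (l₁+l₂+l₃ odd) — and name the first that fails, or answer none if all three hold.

m₁+m₂+m₃ = -1 + 1 + 0 = 0  ✓
triangle: |1−3|=2 ≤ l₃=5 ≤ 1+3=4  ✗
parity: l₁+l₂+l₃ = 9 is odd

triangle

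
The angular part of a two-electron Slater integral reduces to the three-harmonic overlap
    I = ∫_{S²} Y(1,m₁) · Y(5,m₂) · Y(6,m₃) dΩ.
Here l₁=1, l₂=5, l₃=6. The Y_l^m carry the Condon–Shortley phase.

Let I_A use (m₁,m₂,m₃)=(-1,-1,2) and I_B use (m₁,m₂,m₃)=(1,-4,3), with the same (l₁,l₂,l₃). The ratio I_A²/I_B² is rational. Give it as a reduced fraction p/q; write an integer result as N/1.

28/3

Shared (l₁,l₂,l₃)=(1,5,6): N and (l;000)² cancel in I_A²/I_B².
A: Δ = 0!·2!·10!/13! = 1/858; Racah Σ t=0..0: t=0:+1/34560 = 1/34560; ⇒ 3j(1 5 6; -1 -1 2)² = 14/429, sgn +1
B: Δ = 0!·2!·10!/13! = 1/858; Racah Σ t=0..0: t=0:+1/725760 = 1/725760; ⇒ 3j(1 5 6; 1 -4 3)² = 1/286, sgn -1
I_A²/I_B² = (14/429)/(1/286) = 28/3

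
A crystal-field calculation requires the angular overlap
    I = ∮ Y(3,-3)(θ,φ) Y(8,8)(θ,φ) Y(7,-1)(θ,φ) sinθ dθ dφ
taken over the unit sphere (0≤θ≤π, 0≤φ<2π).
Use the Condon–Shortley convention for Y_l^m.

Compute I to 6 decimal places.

0.000000

m-sum = -3 + 8 − 1 = 4 ≠ 0 ⇒ I = 0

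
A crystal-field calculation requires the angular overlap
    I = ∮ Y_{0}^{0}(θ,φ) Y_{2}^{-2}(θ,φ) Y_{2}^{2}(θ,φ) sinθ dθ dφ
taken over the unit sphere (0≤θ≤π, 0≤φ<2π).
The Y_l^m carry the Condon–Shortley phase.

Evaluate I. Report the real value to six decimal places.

m-sum 0 ✓  L=4 even ✓  2≤2≤2 ✓
Π(2lᵢ+1) = 1×5×5 = 25
triangle coeff Δ(0,2,2) = 1/5
Σ_t [0,0]: t=0:+1/4 = 1/4
(3j)²=1/5 [(0 2 2; 0 0 0)], sign=+1
Σ_t [0,0]: t=0:+1/24 = 1/24
(3j)²=1/5 [(0 2 2; 0 -2 2)], sign=+1
⇒ 4πI² = 1/1
I = (+1)√(1/1/(4π)) = 0.28209479

0.282095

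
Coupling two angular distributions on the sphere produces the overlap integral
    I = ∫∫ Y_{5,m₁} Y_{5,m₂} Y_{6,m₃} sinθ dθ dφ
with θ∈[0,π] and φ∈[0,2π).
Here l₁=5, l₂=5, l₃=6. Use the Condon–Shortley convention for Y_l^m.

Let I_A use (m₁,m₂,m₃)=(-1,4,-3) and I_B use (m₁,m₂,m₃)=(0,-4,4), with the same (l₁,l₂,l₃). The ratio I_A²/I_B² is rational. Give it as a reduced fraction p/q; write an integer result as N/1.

1/16

Same 5,5,6: normalisation and zero-m 3j drop out of the ratio.
A: Δ: 4! 6! 6! / 17! → 1/28588560; sum: t=3:−1/155520 t=4:+1/138240 = 1/1244160; 3j²(5 5 6; -1 4 -3) = Δ·Π!·Σ² = 3/9724  (sign -1)
B: Δ: 4! 6! 6! / 17! → 1/28588560; sum: t=0:+1/345600 t=1:−1/207360 = -1/518400; 3j²(5 5 6; 0 -4 4) = Δ·Π!·Σ² = 12/2431  (sign -1)
I_A²/I_B² = (3/9724)/(12/2431) = 1/16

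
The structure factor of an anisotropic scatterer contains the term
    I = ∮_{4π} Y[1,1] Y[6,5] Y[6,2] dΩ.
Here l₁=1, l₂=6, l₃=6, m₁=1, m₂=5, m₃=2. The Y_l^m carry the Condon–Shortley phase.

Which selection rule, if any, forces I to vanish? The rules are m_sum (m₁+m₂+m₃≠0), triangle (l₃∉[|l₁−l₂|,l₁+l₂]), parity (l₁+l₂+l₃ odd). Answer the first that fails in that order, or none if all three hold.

m₁+m₂+m₃ = 1 + 5 + 2 = 8  ✗
triangle: |1−6|=5 ≤ l₃=6 ≤ 1+6=7
parity: l₁+l₂+l₃ = 13 is odd

m_sum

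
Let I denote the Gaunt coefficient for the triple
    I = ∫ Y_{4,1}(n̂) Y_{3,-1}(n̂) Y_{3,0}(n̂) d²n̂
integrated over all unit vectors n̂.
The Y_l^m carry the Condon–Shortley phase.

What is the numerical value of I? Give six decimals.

Rules hold: Σm=0, L=10 even, 1≤3≤7.
N = 9·7·7 = 441
Δ = 4!·4!·2!/11! = 1/34650
Racah Σ t=1..3: t=1:−1/72 t=2:+1/16 t=3:−1/72 = 5/144
⇒ 3j(4 3 3; 0 0 0)² = 2/77, sgn -1
Racah Σ t=0..2: t=0:+1/288 t=1:−1/24 t=2:+1/48 = -5/288
⇒ 3j(4 3 3; 1 -1 0)² = 5/462, sgn +1
4πI² = N·(3j₀)²·(3jₘ)² = 15/121
I = -1·√(0.123967/4π) = -0.09932258

-0.099323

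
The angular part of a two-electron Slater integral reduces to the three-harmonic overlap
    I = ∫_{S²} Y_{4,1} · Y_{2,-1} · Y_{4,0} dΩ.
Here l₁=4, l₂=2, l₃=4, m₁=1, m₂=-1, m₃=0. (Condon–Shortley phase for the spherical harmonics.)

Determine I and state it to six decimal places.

-0.044869

Checks pass: Σm=0; 10 even; l₃=4∈[2,6].
(2·4+1)(2·2+1)(2·4+1) = 405
Δ: 2! 6! 2! / 11! → 1/13860
sum: t=0:+1/192 t=1:−1/36 t=2:+1/192 = -5/288
3j²(4 2 4; 0 0 0) = Δ·Π!·Σ² = 20/693  (sign -1)
sum: t=0:+1/72 t=1:−1/96 = 1/288
3j²(4 2 4; 1 -1 0) = Δ·Π!·Σ² = 1/462  (sign +1)
combine: 4πI² = 405·20/693·1/462 = 150/5929
take √, sign -1: I = -0.04486937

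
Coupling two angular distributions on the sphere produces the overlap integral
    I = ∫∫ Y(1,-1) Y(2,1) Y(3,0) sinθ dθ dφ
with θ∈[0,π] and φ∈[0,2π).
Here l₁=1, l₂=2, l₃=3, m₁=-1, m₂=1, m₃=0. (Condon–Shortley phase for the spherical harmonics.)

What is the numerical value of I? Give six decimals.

0.143048

Rules hold: Σm=0, L=6 even, 1≤3≤3.
N = 3·5·7 = 105
Δ = 0!·2!·4!/7! = 1/105
Racah Σ t=0..0: t=0:+1/4 = 1/4
⇒ 3j(1 2 3; 0 0 0)² = 3/35, sgn -1
Racah Σ t=0..0: t=0:+1/12 = 1/12
⇒ 3j(1 2 3; -1 1 0)² = 1/35, sgn -1
4πI² = N·(3j₀)²·(3jₘ)² = 9/35
I = +1·√(0.257143/4π) = 0.14304817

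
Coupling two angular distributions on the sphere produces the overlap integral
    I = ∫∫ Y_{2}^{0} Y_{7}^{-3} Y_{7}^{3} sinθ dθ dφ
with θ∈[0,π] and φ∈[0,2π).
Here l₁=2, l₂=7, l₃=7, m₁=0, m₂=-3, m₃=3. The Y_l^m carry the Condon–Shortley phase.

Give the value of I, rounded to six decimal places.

-0.082772

m-sum 0 ✓  L=16 even ✓  5≤7≤9 ✓
Π(2lᵢ+1) = 5×15×15 = 1125
triangle coeff Δ(2,7,7) = 1/185640
Σ_t [0,2]: t=0:+1/2419200 t=1:−1/518400 t=2:+1/2419200 = -1/907200
(3j)²=56/3315 [(2 7 7; 0 0 0)], sign=+1
Σ_t [0,2]: t=0:+1/3870720 t=1:−1/2177280 t=2:+1/29030400 = -29/174182400
(3j)²=841/185640 [(2 7 7; 0 -3 3)], sign=-1
⇒ 4πI² = 4205/48841
I = (-1)√(4205/48841/(4π)) = -0.08277245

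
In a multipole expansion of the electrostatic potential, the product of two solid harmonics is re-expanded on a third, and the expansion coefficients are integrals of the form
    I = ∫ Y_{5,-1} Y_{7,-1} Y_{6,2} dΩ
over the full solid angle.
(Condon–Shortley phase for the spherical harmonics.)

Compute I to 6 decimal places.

Checks pass: Σm=0; 18 even; l₃=6∈[2,12].
(2·5+1)(2·7+1)(2·6+1) = 2145
Δ: 6! 4! 8! / 19! → 1/174594420
sum: t=1:−1/4147200 t=2:+1/207360 t=3:−1/82944 t=4:+1/207360 t=5:−1/4147200 = -1/345600
3j²(5 7 6; 0 0 0) = Δ·Π!·Σ² = 420/46189  (sign -1)
sum: t=2:+1/663552 t=3:−1/155520 t=4:+1/276480 t=5:−1/3628800 t=6:+1/696729600 = -367/232243200
3j²(5 7 6; -1 -1 2) = Δ·Π!·Σ² = 134689/19399380  (sign -1)
combine: 4πI² = 2145·420/46189·134689/19399380 = 2020335/14919047
take √, sign +1: I = 0.10380929

0.103809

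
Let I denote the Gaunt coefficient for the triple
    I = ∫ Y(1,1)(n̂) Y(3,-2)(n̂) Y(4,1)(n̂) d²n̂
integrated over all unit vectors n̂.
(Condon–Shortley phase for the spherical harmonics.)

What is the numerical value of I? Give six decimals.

m-sum 0 ✓  L=8 even ✓  2≤4≤4 ✓
Π(2lᵢ+1) = 3×7×9 = 189
triangle coeff Δ(1,3,4) = 1/252
Σ_t [0,0]: t=0:+1/36 = 1/36
(3j)²=4/63 [(1 3 4; 0 0 0)], sign=+1
Σ_t [0,0]: t=0:+1/240 = 1/240
(3j)²=1/84 [(1 3 4; 1 -2 1)], sign=-1
⇒ 4πI² = 1/7
I = (-1)√(1/7/(4π)) = -0.10662181

-0.106622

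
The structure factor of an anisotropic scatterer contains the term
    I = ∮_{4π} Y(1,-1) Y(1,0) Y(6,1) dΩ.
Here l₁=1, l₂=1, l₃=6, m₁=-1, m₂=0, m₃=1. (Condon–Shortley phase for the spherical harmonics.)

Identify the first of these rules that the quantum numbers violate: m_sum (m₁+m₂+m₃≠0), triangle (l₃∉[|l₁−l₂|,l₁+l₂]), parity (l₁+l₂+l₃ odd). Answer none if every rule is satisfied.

triangle

m₁+m₂+m₃ = -1 + 0 + 1 = 0  ✓
triangle: |1−1|=0 ≤ l₃=6 ≤ 1+1=2  ✗
parity: l₁+l₂+l₃ = 8 is even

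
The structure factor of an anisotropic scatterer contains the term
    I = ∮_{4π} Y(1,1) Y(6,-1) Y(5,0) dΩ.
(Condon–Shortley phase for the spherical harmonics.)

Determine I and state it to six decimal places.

Rules hold: Σm=0, L=12 even, 5≤5≤7.
N = 3·13·11 = 429
Δ = 2!·0!·10!/13! = 1/858
Racah Σ t=1..1: t=1:−1/14400 = -1/14400
⇒ 3j(1 6 5; 0 0 0)² = 6/143, sgn +1
Racah Σ t=0..0: t=0:+1/28800 = 1/28800
⇒ 3j(1 6 5; 1 -1 0)² = 7/286, sgn -1
4πI² = N·(3j₀)²·(3jₘ)² = 63/143
I = -1·√(0.440559/4π) = -0.18723944

-0.187239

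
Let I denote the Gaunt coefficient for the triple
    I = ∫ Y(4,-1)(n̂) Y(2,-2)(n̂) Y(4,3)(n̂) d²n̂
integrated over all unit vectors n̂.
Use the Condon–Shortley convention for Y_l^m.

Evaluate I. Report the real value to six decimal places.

0.159270

Rules hold: Σm=0, L=10 even, 2≤4≤6.
N = 9·5·9 = 405
Δ = 2!·6!·2!/11! = 1/13860
Racah Σ t=0..2: t=0:+1/192 t=1:−1/36 t=2:+1/192 = -5/288
⇒ 3j(4 2 4; 0 0 0)² = 20/693, sgn -1
Racah Σ t=0..0: t=0:+1/480 = 1/480
⇒ 3j(4 2 4; -1 -2 3)² = 3/110, sgn -1
4πI² = N·(3j₀)²·(3jₘ)² = 270/847
I = +1·√(0.318772/4π) = 0.15927046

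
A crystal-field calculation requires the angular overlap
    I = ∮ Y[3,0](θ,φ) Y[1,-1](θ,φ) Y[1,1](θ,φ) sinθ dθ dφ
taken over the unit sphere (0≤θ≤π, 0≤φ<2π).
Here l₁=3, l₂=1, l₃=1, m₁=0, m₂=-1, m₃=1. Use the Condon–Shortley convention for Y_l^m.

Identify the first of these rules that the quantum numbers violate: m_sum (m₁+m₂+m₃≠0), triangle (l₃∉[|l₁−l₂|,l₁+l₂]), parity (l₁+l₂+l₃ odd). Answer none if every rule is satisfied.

m₁+m₂+m₃ = 0 − 1 + 1 = 0  ✓
triangle: |3−1|=2 ≤ l₃=1 ≤ 3+1=4  ✗
parity: l₁+l₂+l₃ = 5 is odd

triangle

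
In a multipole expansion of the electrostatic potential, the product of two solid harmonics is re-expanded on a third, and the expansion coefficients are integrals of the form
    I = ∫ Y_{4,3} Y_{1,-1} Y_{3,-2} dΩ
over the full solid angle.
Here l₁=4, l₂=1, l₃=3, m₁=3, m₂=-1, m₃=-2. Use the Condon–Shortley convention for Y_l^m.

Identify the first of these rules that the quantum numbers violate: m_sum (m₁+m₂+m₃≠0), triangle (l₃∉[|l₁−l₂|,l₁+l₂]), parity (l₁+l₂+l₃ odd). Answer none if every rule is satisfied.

m₁+m₂+m₃ = 3 − 1 − 2 = 0  ✓
triangle: |4−1|=3 ≤ l₃=3 ≤ 4+1=5  ✓
parity: l₁+l₂+l₃ = 8 is even  ✓

none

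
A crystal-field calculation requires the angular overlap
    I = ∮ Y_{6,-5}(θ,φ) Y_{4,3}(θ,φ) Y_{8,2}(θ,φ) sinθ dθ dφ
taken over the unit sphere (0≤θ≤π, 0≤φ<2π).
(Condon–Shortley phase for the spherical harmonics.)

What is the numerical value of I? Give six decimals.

-0.069313

Rules hold: Σm=0, L=18 even, 2≤8≤10.
N = 13·9·17 = 1989
Δ = 2!·10!·6!/19! = 1/23279256
Racah Σ t=0..2: t=0:+1/1658880 t=1:−1/518400 t=2:+1/1658880 = -1/1382400
⇒ 3j(6 4 8; 0 0 0)² = 504/46189, sgn -1
Racah Σ t=1..2: t=1:−1/2612736000 t=2:+1/87091200 = 29/2612736000
⇒ 3j(6 4 8; -5 3 2)² = 841/302328, sgn +1
4πI² = N·(3j₀)²·(3jₘ)² = 52983/877591
I = -1·√(0.0603732/4π) = -0.06931341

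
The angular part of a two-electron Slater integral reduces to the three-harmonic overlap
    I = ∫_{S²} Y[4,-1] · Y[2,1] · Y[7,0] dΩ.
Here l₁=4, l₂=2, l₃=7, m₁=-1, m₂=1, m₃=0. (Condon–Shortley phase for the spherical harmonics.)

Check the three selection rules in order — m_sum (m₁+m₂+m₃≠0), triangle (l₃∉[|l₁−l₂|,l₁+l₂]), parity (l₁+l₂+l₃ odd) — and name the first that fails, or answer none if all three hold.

triangle

m₁+m₂+m₃ = -1 + 1 + 0 = 0  ✓
triangle: |4−2|=2 ≤ l₃=7 ≤ 4+2=6  ✗
parity: l₁+l₂+l₃ = 13 is odd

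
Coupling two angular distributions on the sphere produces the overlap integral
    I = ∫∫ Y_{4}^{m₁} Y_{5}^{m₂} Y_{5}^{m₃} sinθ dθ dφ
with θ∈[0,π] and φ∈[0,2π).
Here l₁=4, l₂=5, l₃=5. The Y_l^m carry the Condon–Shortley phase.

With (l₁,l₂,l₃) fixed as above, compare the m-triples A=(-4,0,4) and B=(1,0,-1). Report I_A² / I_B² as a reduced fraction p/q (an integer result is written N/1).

l's match ⇒ only the (l;m) 3-j factors differ between A and B.
A: triangle coeff Δ(4,5,5) = 1/3153150; Σ_t [4,4]: t=4:+1/69120 = 1/69120; (3j)²=2/143 [(4 5 5; -4 0 4)], sign=-1
B: triangle coeff Δ(4,5,5) = 1/3153150; Σ_t [0,3]: t=0:+1/17280 t=1:−1/1152 t=2:+1/864 t=3:−1/6912 = 7/34560; (3j)²=1/429 [(4 5 5; 1 0 -1)], sign=+1
I_A²/I_B² = (2/143)/(1/429) = 6/1

6/1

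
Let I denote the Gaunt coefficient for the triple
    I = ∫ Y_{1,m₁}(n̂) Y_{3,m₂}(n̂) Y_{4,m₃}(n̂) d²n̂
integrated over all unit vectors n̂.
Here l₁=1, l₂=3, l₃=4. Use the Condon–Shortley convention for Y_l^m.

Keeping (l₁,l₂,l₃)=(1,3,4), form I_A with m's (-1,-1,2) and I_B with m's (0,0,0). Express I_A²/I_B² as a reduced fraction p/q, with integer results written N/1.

15/16

Same 1,3,4: normalisation and zero-m 3j drop out of the ratio.
A: Δ: 0! 2! 6! / 9! → 1/252; sum: t=0:+1/96 = 1/96; 3j²(1 3 4; -1 -1 2) = Δ·Π!·Σ² = 5/84  (sign +1)
B: Δ: 0! 2! 6! / 9! → 1/252; sum: t=0:+1/36 = 1/36; 3j²(1 3 4; 0 0 0) = Δ·Π!·Σ² = 4/63  (sign +1)
I_A²/I_B² = (5/84)/(4/63) = 15/16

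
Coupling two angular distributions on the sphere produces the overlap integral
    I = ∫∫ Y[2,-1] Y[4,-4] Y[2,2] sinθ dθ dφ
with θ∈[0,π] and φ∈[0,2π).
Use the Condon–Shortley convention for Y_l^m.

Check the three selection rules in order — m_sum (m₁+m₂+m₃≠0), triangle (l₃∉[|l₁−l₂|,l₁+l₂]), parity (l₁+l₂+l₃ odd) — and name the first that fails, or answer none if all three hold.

Σmᵢ = -3  ✗
l₃∈[|l₁−l₂|,l₁+l₂]=[2,6], have l₃=2
Σlᵢ = 8 ⇒ even

m_sum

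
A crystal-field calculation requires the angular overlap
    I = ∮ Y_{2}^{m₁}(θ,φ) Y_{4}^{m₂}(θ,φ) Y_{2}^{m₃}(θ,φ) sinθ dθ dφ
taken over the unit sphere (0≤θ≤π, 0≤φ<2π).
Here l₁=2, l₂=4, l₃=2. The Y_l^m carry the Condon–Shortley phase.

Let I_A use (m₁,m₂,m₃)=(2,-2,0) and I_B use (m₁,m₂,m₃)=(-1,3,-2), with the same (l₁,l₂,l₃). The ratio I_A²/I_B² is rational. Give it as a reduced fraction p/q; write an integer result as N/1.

Shared (l₁,l₂,l₃)=(2,4,2): N and (l;000)² cancel in I_A²/I_B².
A: Δ = 4!·0!·4!/9! = 1/630; Racah Σ t=0..0: t=0:+1/96 = 1/96; ⇒ 3j(2 4 2; 2 -2 0)² = 1/42, sgn +1
B: Δ = 4!·0!·4!/9! = 1/630; Racah Σ t=3..3: t=3:−1/144 = -1/144; ⇒ 3j(2 4 2; -1 3 -2)² = 1/18, sgn -1
I_A²/I_B² = (1/42)/(1/18) = 3/7

3/7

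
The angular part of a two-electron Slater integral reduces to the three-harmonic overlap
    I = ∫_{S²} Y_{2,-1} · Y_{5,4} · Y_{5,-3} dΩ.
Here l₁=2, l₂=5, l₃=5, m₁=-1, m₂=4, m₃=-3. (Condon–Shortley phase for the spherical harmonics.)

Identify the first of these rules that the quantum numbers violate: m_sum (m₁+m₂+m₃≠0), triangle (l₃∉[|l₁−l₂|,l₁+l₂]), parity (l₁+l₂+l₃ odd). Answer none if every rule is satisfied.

azimuthal sum: -1 + 4 − 3 = 0  ✓
3 ≤ 5 ≤ 7 (triangle on l)  ✓
L = 2 + 5 + 5 = 12 (even)  ✓

none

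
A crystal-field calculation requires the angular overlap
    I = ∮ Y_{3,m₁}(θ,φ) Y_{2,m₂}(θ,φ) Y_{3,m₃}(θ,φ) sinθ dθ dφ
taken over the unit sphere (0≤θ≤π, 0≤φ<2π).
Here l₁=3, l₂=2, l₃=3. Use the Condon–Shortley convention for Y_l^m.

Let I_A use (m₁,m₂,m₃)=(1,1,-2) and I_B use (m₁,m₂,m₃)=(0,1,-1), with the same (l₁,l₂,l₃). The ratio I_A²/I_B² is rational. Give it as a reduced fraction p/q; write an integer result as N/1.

Same 3,2,3: normalisation and zero-m 3j drop out of the ratio.
A: Δ: 2! 4! 2! / 9! → 1/3780; sum: t=1:−1/12 t=2:+1/48 = -1/16; 3j²(3 2 3; 1 1 -2) = Δ·Π!·Σ² = 1/28  (sign +1)
B: Δ: 2! 4! 2! / 9! → 1/3780; sum: t=1:−1/8 t=2:+1/12 = -1/24; 3j²(3 2 3; 0 1 -1) = Δ·Π!·Σ² = 1/210  (sign -1)
I_A²/I_B² = (1/28)/(1/210) = 15/2

15/2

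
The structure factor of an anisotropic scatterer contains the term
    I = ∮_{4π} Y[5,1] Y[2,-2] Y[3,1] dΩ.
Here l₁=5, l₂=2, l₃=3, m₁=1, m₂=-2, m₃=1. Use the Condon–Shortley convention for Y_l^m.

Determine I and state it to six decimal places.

Checks pass: Σm=0; 10 even; l₃=3∈[3,7].
(2·5+1)(2·2+1)(2·3+1) = 385
Δ: 4! 6! 0! / 11! → 1/2310
sum: t=2:+1/144 = 1/144
3j²(5 2 3; 0 0 0) = Δ·Π!·Σ² = 10/231  (sign -1)
sum: t=0:+1/1152 = 1/1152
3j²(5 2 3; 1 -2 1) = Δ·Π!·Σ² = 1/154  (sign +1)
combine: 4πI² = 385·10/231·1/154 = 25/231
take √, sign -1: I = -0.09280237

-0.092802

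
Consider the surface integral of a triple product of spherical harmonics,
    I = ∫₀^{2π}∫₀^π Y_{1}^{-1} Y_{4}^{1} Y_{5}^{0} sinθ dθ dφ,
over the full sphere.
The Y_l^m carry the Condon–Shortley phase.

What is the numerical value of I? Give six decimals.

0.155288

Checks pass: Σm=0; 10 even; l₃=5∈[3,5].
(2·1+1)(2·4+1)(2·5+1) = 297
Δ: 0! 2! 8! / 11! → 1/495
sum: t=0:+1/576 = 1/576
3j²(1 4 5; 0 0 0) = Δ·Π!·Σ² = 5/99  (sign -1)
sum: t=0:+1/1440 = 1/1440
3j²(1 4 5; -1 1 0) = Δ·Π!·Σ² = 2/99  (sign -1)
combine: 4πI² = 297·5/99·2/99 = 10/33
take √, sign +1: I = 0.15528807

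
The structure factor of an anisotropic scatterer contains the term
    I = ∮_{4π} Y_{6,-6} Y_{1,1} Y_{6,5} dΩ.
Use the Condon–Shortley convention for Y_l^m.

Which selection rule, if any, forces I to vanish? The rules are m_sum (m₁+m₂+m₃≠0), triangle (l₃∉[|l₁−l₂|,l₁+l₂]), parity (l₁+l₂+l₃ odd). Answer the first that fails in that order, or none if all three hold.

Σmᵢ = 0  ✓
l₃∈[|l₁−l₂|,l₁+l₂]=[5,7], have l₃=6  ✓
Σlᵢ = 13 ⇒ odd  ✗

parity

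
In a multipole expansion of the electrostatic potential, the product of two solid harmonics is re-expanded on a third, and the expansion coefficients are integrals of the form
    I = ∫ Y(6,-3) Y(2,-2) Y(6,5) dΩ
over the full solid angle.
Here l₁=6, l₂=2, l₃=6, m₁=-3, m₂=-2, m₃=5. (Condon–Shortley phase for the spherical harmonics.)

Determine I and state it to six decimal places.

Checks pass: Σm=0; 14 even; l₃=6∈[4,8].
(2·6+1)(2·2+1)(2·6+1) = 845
Δ: 2! 10! 2! / 15! → 1/90090
sum: t=0:+1/69120 t=1:−1/14400 t=2:+1/69120 = -7/172800
3j²(6 2 6; 0 0 0) = Δ·Π!·Σ² = 14/715  (sign -1)
sum: t=0:+1/1451520 = 1/1451520
3j²(6 2 6; -3 -2 5) = Δ·Π!·Σ² = 1/91  (sign -1)
combine: 4πI² = 845·14/715·1/91 = 2/11
take √, sign +1: I = 0.12028562

0.120286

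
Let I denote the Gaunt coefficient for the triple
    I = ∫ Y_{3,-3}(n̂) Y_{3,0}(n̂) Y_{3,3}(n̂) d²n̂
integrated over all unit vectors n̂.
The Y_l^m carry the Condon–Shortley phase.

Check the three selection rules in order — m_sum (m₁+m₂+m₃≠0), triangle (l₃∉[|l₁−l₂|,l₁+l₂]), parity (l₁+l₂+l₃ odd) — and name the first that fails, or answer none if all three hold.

Σmᵢ = 0  ✓
l₃∈[|l₁−l₂|,l₁+l₂]=[0,6], have l₃=3  ✓
Σlᵢ = 9 ⇒ odd  ✗

parity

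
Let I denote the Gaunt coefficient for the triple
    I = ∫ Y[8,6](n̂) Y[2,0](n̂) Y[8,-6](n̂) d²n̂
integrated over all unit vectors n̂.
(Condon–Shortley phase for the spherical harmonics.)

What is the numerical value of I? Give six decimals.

-0.079678

Checks pass: Σm=0; 18 even; l₃=8∈[6,10].
(2·8+1)(2·2+1)(2·8+1) = 1445
Δ: 2! 14! 2! / 19! → 1/348840
sum: t=0:+1/116121600 t=1:−1/25401600 t=2:+1/116121600 = -1/45158400
3j²(8 2 8; 0 0 0) = Δ·Π!·Σ² = 24/1615  (sign -1)
sum: t=0:+1/3832012800 t=1:−1/6227020800 t=2:+1/348713164800 = 1/9686476800
3j²(8 2 8; 6 0 -6) = Δ·Π!·Σ² = 6/1615  (sign +1)
combine: 4πI² = 1445·24/1615·6/1615 = 144/1805
take √, sign -1: I = -0.07967787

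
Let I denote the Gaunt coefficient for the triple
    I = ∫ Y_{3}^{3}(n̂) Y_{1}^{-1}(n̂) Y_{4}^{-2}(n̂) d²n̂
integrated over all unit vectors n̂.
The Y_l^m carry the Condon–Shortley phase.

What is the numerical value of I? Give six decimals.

0.061558

Checks pass: Σm=0; 8 even; l₃=4∈[2,4].
(2·3+1)(2·1+1)(2·4+1) = 189
Δ: 0! 6! 2! / 9! → 1/252
sum: t=0:+1/36 = 1/36
3j²(3 1 4; 0 0 0) = Δ·Π!·Σ² = 4/63  (sign +1)
sum: t=0:+1/1440 = 1/1440
3j²(3 1 4; 3 -1 -2) = Δ·Π!·Σ² = 1/252  (sign +1)
combine: 4πI² = 189·4/63·1/252 = 1/21
take √, sign +1: I = 0.06155813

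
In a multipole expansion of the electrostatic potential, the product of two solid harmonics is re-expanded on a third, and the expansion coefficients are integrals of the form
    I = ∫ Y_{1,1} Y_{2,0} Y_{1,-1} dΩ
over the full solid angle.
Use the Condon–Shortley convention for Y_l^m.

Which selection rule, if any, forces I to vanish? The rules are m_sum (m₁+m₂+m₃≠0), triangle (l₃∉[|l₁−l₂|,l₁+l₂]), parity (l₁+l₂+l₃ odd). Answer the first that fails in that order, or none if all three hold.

azimuthal sum: 1 + 0 − 1 = 0  ✓
1 ≤ 1 ≤ 3 (triangle on l)  ✓
L = 1 + 2 + 1 = 4 (even)  ✓

none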